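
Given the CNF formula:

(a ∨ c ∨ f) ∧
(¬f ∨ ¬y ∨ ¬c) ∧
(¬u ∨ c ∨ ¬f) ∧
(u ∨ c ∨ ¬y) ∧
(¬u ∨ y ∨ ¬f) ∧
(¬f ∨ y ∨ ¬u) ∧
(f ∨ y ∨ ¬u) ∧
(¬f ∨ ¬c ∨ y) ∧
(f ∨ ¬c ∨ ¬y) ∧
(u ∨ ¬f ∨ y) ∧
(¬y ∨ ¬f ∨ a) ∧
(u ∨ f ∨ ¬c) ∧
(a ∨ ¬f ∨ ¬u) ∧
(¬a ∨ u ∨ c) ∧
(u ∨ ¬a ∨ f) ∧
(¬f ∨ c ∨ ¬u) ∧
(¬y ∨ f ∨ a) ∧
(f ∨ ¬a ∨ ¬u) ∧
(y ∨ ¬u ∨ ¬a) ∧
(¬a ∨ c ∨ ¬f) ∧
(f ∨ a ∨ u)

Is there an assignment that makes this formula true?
No

No, the formula is not satisfiable.

No assignment of truth values to the variables can make all 21 clauses true simultaneously.

The formula is UNSAT (unsatisfiable).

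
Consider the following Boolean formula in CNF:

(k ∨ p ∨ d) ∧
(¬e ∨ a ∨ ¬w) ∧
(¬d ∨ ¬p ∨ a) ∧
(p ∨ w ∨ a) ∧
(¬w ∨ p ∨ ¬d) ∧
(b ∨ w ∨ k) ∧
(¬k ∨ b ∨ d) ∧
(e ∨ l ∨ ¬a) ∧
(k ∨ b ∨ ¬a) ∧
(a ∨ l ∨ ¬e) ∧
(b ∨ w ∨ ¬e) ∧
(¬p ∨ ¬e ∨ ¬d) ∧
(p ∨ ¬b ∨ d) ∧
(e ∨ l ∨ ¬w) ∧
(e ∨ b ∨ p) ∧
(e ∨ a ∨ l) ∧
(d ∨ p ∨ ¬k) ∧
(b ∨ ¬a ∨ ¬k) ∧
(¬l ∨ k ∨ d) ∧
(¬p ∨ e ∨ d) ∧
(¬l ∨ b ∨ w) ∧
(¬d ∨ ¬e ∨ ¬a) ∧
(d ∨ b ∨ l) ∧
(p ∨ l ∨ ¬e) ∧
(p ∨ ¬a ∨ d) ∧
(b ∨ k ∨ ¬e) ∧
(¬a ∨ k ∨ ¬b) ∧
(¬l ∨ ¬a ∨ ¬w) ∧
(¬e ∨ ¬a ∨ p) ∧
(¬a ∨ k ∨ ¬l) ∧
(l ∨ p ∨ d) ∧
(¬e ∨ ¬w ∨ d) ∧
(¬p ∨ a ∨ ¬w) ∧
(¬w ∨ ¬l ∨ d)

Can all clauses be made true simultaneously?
Yes

Yes, the formula is satisfiable.

One satisfying assignment is: l=False, k=True, a=True, p=True, w=False, d=False, e=True, b=True

Verification: With this assignment, all 34 clauses evaluate to true.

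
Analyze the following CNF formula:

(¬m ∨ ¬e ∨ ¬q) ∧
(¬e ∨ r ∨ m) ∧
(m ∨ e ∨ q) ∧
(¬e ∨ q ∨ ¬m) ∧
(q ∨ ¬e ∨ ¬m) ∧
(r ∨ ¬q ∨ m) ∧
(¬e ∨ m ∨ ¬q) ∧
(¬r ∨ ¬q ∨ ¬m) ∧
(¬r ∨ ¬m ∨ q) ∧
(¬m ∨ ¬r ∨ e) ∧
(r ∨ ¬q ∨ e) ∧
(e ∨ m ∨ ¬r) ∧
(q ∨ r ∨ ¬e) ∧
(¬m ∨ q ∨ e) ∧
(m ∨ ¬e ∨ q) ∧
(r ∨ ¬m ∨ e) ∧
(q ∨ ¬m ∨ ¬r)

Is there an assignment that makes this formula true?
No

No, the formula is not satisfiable.

No assignment of truth values to the variables can make all 17 clauses true simultaneously.

The formula is UNSAT (unsatisfiable).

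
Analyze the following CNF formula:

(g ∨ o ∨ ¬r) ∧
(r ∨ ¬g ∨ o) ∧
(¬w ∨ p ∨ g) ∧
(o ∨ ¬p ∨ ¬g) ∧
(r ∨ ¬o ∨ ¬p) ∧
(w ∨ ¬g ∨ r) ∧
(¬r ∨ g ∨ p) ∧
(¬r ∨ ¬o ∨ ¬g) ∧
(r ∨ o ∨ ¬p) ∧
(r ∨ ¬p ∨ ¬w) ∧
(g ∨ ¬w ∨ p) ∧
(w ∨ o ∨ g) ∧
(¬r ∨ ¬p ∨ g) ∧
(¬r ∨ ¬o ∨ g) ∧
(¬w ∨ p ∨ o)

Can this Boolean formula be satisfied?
Yes

Yes, the formula is satisfiable.

One satisfying assignment is: r=False, w=False, g=False, o=True, p=False

Verification: With this assignment, all 15 clauses evaluate to true.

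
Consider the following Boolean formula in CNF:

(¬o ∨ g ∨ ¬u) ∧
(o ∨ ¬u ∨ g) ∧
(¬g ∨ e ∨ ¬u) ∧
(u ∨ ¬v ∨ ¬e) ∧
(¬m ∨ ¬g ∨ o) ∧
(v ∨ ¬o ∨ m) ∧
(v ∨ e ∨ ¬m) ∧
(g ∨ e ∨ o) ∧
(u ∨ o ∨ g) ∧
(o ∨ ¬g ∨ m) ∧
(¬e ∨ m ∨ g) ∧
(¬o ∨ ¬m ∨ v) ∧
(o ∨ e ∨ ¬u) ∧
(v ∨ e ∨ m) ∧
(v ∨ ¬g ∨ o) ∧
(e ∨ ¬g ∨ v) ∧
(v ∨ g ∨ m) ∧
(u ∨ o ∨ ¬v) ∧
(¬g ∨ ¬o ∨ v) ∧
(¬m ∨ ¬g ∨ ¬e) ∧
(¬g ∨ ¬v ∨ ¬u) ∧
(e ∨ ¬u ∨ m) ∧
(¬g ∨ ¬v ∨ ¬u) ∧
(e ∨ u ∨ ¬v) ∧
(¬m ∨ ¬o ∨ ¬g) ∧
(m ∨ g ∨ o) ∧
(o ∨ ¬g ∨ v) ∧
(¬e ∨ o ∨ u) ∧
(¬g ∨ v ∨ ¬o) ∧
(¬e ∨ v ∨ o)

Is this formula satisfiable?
No

No, the formula is not satisfiable.

No assignment of truth values to the variables can make all 30 clauses true simultaneously.

The formula is UNSAT (unsatisfiable).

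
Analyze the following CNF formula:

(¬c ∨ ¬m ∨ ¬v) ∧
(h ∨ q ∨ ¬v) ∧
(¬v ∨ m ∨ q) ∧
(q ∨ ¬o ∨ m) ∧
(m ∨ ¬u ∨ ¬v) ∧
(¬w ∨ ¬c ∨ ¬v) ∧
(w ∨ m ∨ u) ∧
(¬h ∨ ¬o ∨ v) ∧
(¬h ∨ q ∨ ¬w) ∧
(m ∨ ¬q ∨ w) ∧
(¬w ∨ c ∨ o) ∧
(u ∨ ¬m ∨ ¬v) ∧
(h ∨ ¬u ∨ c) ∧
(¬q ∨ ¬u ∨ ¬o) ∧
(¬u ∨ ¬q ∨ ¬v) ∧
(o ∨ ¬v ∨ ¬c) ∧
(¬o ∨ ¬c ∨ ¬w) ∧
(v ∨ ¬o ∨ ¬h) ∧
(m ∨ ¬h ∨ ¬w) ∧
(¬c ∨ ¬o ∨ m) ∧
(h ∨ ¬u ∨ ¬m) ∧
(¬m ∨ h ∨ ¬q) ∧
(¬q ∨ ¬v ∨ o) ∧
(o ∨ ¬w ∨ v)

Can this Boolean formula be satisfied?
Yes

Yes, the formula is satisfiable.

One satisfying assignment is: u=False, v=False, c=False, m=True, w=False, h=False, q=False, o=False

Verification: With this assignment, all 24 clauses evaluate to true.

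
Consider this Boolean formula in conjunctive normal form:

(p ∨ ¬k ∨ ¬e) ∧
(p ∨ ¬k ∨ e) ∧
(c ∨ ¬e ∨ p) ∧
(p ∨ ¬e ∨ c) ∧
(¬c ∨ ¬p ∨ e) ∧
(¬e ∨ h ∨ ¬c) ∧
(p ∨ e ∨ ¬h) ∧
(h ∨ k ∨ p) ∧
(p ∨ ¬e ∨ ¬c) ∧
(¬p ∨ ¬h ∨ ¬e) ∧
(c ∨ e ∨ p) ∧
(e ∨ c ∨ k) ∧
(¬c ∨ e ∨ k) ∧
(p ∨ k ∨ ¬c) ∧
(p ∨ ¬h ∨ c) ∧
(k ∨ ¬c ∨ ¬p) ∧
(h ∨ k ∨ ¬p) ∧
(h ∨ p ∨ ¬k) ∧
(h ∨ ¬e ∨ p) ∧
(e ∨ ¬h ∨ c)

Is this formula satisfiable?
Yes

Yes, the formula is satisfiable.

One satisfying assignment is: c=False, h=False, e=False, p=True, k=True

Verification: With this assignment, all 20 clauses evaluate to true.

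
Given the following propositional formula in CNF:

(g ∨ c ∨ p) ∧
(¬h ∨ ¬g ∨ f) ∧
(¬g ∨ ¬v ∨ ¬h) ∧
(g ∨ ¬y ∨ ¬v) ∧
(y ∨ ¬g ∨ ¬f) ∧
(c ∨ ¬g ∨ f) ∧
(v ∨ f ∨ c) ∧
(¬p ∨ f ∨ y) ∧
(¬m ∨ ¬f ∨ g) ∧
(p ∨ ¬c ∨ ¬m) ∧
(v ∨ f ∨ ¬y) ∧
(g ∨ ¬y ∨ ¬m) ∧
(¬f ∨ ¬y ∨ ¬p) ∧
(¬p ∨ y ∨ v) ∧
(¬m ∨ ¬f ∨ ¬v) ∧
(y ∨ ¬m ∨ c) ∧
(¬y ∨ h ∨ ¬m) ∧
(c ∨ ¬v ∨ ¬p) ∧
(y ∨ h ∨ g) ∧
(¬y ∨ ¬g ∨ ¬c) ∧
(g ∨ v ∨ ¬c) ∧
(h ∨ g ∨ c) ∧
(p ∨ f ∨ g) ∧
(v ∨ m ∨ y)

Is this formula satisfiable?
Yes

Yes, the formula is satisfiable.

One satisfying assignment is: h=False, p=False, y=True, v=False, g=True, m=False, c=False, f=True

Verification: With this assignment, all 24 clauses evaluate to true.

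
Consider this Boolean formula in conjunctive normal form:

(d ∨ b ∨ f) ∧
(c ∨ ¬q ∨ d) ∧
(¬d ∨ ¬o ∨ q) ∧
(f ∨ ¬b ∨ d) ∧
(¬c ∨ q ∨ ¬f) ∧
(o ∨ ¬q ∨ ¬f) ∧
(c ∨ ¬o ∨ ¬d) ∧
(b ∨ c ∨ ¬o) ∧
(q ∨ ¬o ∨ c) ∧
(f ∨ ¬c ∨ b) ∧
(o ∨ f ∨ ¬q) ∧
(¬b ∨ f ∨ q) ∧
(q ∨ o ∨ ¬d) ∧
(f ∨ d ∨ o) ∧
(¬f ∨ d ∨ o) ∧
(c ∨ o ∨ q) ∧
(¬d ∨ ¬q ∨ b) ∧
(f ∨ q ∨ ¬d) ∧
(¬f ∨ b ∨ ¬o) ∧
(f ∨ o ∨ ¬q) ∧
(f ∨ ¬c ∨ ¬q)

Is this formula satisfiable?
Yes

Yes, the formula is satisfiable.

One satisfying assignment is: o=True, f=True, c=True, d=False, b=True, q=True

Verification: With this assignment, all 21 clauses evaluate to true.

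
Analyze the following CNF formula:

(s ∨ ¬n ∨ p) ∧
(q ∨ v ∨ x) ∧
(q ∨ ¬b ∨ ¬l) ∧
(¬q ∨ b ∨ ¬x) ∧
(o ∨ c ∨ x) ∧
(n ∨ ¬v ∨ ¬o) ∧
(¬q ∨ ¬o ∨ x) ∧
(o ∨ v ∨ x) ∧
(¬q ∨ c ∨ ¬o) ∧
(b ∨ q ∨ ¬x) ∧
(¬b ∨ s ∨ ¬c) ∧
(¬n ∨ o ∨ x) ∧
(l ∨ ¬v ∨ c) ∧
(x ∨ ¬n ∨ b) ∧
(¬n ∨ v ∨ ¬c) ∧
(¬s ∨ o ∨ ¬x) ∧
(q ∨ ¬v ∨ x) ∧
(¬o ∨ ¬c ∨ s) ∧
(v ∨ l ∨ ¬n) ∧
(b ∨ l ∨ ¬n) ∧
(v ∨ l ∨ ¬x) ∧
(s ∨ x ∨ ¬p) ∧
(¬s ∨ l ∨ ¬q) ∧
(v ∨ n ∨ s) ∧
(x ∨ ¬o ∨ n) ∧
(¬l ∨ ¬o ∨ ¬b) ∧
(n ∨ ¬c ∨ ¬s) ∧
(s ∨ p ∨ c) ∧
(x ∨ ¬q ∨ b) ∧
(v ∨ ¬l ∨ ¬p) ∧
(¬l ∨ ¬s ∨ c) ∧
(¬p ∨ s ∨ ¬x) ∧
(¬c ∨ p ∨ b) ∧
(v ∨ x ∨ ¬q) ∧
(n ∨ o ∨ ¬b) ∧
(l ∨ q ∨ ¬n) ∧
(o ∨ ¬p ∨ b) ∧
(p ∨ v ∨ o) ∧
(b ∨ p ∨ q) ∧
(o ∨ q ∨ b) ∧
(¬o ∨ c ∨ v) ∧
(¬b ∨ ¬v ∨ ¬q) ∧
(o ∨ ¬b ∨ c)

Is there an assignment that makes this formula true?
No

No, the formula is not satisfiable.

No assignment of truth values to the variables can make all 43 clauses true simultaneously.

The formula is UNSAT (unsatisfiable).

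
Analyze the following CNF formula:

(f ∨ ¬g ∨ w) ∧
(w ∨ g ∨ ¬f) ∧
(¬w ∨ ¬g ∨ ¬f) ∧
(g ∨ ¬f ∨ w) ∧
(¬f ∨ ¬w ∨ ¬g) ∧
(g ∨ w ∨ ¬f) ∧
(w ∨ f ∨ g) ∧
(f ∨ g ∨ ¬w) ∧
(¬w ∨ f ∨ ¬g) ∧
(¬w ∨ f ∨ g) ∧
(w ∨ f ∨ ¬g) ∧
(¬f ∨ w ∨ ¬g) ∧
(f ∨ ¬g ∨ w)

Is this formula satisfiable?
Yes

Yes, the formula is satisfiable.

One satisfying assignment is: w=True, f=True, g=False

Verification: With this assignment, all 13 clauses evaluate to true.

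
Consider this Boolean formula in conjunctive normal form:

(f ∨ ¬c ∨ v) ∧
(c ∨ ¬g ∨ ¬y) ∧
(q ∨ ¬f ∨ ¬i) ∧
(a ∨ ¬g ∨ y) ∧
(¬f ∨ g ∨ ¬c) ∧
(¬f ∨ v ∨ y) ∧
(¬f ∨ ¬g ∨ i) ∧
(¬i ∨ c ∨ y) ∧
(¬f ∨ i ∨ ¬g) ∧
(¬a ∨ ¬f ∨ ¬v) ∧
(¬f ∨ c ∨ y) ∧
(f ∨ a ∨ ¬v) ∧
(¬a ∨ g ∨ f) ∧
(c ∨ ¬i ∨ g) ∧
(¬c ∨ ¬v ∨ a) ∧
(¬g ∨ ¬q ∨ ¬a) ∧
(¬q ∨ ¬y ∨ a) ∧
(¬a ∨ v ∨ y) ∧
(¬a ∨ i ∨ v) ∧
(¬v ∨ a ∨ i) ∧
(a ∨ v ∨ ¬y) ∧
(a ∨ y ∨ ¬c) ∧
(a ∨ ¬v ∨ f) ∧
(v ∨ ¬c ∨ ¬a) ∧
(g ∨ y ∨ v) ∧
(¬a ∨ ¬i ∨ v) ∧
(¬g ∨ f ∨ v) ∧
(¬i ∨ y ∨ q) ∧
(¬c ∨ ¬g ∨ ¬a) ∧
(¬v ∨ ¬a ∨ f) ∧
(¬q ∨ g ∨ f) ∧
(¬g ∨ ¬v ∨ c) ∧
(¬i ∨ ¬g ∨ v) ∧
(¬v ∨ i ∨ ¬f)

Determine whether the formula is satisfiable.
No

No, the formula is not satisfiable.

No assignment of truth values to the variables can make all 34 clauses true simultaneously.

The formula is UNSAT (unsatisfiable).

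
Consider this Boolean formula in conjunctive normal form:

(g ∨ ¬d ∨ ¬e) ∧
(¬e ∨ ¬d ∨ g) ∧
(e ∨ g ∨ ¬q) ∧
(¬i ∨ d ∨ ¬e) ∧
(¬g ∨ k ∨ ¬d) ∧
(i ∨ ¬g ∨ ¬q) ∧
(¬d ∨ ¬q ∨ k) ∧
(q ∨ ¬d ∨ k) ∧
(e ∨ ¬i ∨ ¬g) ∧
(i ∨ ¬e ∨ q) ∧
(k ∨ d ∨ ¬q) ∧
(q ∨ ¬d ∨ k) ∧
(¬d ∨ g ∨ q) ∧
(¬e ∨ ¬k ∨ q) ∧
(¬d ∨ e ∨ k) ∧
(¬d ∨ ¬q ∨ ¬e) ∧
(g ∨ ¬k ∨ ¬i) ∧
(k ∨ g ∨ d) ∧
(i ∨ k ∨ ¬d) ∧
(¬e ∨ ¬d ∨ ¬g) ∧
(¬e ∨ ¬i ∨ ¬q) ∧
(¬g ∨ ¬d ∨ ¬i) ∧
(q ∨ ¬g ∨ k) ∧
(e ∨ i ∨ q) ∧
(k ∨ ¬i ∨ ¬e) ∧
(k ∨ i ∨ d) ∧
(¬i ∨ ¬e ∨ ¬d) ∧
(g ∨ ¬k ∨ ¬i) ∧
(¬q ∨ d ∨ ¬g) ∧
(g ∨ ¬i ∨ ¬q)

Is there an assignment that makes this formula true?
Yes

Yes, the formula is satisfiable.

One satisfying assignment is: i=False, d=False, k=True, g=False, e=True, q=True

Verification: With this assignment, all 30 clauses evaluate to true.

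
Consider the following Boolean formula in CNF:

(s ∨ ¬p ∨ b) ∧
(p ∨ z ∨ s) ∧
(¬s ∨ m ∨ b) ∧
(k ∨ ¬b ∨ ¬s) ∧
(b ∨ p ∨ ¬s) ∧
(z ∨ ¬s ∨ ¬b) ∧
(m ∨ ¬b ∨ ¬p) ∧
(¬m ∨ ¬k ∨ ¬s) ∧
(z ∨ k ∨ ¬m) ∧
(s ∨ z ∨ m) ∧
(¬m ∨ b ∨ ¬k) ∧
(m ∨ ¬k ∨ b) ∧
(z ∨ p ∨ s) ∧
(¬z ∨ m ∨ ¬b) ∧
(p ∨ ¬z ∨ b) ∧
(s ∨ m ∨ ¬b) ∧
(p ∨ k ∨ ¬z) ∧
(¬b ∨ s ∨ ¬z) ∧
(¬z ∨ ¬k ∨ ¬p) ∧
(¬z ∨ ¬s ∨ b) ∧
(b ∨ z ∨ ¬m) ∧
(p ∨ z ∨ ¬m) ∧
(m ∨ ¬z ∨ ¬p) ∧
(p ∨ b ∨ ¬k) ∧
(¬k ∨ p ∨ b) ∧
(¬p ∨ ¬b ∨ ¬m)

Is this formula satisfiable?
No

No, the formula is not satisfiable.

No assignment of truth values to the variables can make all 26 clauses true simultaneously.

The formula is UNSAT (unsatisfiable).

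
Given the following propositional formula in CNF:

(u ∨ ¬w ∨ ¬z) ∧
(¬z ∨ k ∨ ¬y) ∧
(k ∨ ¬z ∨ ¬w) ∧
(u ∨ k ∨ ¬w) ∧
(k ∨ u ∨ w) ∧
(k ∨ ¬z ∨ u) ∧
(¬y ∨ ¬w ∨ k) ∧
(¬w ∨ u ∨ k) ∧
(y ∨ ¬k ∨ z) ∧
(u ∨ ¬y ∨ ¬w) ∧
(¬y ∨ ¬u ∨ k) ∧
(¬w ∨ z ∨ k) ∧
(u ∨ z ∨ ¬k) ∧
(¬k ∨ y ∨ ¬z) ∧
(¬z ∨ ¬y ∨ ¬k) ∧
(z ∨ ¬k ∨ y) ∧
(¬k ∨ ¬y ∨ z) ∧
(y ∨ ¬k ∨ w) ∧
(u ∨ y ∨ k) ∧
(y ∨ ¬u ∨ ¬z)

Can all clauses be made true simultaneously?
Yes

Yes, the formula is satisfiable.

One satisfying assignment is: u=True, z=False, k=False, y=False, w=False

Verification: With this assignment, all 20 clauses evaluate to true.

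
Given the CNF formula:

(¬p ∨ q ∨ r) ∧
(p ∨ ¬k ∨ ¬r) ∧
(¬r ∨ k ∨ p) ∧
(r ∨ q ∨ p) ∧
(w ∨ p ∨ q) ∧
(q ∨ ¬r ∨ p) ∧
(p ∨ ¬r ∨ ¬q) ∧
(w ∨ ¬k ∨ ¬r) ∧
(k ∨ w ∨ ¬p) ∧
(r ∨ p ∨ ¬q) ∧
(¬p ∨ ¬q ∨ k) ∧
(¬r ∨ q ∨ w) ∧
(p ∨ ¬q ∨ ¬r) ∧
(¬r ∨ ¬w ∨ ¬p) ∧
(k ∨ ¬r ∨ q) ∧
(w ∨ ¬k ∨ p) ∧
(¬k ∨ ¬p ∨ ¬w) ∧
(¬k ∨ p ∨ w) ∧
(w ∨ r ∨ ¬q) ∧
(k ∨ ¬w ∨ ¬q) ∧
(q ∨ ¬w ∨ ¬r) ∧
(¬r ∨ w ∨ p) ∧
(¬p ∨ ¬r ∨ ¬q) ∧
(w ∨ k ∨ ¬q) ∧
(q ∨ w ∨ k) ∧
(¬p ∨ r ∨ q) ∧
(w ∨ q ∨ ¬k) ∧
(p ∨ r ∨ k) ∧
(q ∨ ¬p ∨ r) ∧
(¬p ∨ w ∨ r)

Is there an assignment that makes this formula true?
No

No, the formula is not satisfiable.

No assignment of truth values to the variables can make all 30 clauses true simultaneously.

The formula is UNSAT (unsatisfiable).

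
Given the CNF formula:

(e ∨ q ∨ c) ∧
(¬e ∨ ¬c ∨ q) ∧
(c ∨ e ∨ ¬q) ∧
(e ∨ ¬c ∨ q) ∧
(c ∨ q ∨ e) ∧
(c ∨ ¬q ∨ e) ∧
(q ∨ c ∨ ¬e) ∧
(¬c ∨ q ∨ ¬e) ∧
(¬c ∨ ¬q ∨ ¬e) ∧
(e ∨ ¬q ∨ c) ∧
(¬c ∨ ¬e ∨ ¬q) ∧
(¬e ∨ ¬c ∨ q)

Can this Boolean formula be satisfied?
Yes

Yes, the formula is satisfiable.

One satisfying assignment is: c=False, e=True, q=True

Verification: With this assignment, all 12 clauses evaluate to true.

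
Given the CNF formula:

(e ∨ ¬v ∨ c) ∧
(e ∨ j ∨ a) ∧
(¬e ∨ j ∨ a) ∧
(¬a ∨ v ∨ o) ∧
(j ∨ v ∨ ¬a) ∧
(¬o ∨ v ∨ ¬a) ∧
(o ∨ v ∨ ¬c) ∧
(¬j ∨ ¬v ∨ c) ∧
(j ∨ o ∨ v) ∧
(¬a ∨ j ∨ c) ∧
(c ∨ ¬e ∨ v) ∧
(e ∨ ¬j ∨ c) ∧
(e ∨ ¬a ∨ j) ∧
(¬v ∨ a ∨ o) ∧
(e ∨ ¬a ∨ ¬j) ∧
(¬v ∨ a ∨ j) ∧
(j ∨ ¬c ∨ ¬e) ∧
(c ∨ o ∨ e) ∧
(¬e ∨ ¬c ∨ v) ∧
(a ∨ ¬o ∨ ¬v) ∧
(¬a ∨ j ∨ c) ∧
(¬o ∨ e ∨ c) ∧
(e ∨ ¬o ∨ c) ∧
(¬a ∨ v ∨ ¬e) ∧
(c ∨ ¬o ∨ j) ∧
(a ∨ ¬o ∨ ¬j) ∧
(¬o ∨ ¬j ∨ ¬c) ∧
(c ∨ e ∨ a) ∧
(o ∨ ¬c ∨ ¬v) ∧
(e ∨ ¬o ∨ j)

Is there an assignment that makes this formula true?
No

No, the formula is not satisfiable.

No assignment of truth values to the variables can make all 30 clauses true simultaneously.

The formula is UNSAT (unsatisfiable).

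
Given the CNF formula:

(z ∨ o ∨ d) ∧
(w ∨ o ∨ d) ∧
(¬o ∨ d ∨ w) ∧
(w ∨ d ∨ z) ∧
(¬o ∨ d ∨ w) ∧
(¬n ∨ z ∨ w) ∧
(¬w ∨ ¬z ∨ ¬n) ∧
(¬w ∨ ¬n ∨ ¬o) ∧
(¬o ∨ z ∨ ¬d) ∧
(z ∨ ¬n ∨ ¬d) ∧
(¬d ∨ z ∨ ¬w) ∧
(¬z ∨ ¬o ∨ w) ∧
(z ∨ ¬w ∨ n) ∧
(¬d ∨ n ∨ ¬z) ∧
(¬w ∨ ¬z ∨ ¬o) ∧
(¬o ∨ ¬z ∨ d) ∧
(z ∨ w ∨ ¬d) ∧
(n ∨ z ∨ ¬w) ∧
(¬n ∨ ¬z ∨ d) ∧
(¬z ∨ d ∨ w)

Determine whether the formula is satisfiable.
Yes

Yes, the formula is satisfiable.

One satisfying assignment is: d=False, z=True, n=False, w=True, o=False

Verification: With this assignment, all 20 clauses evaluate to true.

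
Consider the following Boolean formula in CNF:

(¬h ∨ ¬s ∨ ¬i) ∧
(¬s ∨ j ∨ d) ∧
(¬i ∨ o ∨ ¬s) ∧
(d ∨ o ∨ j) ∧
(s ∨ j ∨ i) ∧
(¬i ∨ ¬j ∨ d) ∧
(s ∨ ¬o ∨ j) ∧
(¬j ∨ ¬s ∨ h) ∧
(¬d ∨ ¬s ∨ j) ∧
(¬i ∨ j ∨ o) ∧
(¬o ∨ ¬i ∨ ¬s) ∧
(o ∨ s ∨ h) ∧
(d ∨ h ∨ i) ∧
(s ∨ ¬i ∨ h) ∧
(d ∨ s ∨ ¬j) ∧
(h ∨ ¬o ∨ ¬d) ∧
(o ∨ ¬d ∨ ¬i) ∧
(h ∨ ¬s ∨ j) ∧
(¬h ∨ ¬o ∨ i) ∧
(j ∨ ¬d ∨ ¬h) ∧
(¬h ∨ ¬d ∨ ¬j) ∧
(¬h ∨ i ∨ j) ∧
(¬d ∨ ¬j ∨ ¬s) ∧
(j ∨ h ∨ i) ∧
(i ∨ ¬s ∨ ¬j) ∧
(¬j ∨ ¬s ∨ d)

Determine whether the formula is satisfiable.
No

No, the formula is not satisfiable.

No assignment of truth values to the variables can make all 26 clauses true simultaneously.

The formula is UNSAT (unsatisfiable).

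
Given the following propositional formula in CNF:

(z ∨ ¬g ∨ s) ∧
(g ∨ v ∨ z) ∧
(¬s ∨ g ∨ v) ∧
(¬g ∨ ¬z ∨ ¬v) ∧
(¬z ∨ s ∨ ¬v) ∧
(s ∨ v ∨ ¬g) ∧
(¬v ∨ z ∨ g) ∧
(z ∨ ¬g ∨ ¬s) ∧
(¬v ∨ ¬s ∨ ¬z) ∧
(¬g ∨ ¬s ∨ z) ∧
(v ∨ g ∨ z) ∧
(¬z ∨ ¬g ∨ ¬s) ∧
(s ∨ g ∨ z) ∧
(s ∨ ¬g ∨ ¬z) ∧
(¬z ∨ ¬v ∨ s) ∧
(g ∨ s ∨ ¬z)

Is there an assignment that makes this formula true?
No

No, the formula is not satisfiable.

No assignment of truth values to the variables can make all 16 clauses true simultaneously.

The formula is UNSAT (unsatisfiable).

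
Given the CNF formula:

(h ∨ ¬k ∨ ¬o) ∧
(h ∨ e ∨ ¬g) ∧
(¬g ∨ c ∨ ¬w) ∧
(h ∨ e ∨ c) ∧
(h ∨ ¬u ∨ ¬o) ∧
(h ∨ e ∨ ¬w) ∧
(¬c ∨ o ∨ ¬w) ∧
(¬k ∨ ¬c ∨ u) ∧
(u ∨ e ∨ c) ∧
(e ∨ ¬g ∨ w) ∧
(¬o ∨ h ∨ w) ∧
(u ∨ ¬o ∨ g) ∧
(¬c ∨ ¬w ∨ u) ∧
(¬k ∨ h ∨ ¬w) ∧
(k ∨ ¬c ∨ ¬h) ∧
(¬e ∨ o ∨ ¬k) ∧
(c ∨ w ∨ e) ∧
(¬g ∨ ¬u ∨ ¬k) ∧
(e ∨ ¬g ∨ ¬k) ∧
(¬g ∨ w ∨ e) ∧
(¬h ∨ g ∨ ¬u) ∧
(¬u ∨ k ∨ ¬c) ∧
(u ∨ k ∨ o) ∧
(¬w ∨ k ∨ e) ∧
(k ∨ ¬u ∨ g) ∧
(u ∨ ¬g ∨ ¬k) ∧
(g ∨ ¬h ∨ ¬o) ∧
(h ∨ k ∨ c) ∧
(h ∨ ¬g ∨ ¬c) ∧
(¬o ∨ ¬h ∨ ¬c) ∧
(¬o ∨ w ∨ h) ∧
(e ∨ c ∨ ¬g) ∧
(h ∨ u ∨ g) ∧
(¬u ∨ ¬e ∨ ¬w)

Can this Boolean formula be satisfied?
Yes

Yes, the formula is satisfiable.

One satisfying assignment is: e=True, k=False, g=True, w=False, o=True, u=False, c=False, h=True

Verification: With this assignment, all 34 clauses evaluate to true.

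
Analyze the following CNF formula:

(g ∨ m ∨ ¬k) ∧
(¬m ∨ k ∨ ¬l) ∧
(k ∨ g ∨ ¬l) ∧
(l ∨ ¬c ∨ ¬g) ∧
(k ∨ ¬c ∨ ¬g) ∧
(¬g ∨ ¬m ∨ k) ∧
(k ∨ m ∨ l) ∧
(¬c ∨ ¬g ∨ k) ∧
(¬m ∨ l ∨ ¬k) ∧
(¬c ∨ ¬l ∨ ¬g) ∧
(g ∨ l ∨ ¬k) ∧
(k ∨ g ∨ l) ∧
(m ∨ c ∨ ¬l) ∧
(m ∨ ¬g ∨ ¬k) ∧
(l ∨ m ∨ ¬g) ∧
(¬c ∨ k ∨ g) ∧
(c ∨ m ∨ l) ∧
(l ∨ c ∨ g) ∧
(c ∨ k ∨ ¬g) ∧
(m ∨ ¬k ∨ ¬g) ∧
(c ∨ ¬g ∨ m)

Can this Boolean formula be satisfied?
Yes

Yes, the formula is satisfiable.

One satisfying assignment is: g=False, c=True, m=True, k=True, l=True

Verification: With this assignment, all 21 clauses evaluate to true.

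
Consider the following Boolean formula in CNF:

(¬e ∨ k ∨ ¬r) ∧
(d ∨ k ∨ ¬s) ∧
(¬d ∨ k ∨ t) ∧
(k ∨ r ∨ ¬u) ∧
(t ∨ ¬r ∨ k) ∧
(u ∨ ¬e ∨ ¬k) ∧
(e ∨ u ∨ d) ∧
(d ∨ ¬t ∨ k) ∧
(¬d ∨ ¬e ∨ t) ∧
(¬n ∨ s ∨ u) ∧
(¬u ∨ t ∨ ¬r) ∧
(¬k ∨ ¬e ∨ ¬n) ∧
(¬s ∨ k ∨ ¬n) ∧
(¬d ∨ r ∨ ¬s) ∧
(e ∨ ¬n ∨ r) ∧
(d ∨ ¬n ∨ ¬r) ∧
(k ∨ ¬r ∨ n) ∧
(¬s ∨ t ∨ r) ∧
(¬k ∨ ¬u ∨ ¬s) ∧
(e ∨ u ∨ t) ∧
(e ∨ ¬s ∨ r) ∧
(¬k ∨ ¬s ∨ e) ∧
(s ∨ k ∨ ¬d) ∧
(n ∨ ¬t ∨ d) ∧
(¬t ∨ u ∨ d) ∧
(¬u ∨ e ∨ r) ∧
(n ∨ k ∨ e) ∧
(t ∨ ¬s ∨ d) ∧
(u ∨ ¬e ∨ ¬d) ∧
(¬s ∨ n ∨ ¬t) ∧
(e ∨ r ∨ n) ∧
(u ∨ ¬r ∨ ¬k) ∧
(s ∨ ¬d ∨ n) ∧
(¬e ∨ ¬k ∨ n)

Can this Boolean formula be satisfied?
Yes

Yes, the formula is satisfiable.

One satisfying assignment is: e=True, u=False, k=False, s=False, d=False, t=False, n=False, r=False

Verification: With this assignment, all 34 clauses evaluate to true.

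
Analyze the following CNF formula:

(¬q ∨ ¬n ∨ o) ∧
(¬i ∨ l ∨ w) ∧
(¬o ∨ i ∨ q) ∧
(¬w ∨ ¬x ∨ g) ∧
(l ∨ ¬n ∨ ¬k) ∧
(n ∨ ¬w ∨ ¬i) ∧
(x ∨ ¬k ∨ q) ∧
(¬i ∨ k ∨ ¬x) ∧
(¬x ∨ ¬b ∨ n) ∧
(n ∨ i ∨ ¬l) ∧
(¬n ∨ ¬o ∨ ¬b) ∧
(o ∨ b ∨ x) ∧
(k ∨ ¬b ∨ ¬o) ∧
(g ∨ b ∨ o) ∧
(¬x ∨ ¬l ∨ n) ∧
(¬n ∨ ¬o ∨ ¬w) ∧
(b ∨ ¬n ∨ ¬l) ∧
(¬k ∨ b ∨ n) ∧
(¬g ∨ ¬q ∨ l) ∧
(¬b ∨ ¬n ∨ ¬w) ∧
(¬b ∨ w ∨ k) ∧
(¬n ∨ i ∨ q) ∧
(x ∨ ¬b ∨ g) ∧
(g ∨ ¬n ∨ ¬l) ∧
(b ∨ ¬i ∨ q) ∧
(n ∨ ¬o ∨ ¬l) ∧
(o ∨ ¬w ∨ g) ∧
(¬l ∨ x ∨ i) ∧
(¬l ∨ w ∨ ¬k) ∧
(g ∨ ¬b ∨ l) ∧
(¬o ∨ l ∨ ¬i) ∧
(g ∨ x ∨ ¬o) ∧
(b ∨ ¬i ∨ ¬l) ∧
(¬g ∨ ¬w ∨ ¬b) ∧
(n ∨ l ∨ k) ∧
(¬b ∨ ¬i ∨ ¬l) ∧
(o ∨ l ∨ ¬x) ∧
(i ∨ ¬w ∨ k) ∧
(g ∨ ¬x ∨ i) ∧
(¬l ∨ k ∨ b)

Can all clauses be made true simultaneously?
No

No, the formula is not satisfiable.

No assignment of truth values to the variables can make all 40 clauses true simultaneously.

The formula is UNSAT (unsatisfiable).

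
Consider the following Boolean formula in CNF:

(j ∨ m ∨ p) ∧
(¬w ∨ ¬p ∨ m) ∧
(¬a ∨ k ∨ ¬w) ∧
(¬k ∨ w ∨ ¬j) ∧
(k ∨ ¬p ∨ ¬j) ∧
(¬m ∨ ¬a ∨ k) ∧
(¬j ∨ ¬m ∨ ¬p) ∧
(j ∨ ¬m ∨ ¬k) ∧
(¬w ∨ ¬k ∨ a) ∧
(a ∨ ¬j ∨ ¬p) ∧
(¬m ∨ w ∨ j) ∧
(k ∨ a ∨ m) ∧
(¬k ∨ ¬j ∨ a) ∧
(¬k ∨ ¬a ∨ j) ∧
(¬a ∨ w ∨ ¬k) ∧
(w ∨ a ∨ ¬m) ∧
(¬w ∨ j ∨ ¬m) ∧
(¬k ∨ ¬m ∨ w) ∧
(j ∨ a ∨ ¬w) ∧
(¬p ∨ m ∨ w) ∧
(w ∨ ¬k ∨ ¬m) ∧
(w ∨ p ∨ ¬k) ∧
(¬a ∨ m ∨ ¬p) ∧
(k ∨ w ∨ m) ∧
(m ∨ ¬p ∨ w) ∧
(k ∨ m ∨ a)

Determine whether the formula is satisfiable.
Yes

Yes, the formula is satisfiable.

One satisfying assignment is: p=False, k=False, m=True, j=True, a=False, w=True

Verification: With this assignment, all 26 clauses evaluate to true.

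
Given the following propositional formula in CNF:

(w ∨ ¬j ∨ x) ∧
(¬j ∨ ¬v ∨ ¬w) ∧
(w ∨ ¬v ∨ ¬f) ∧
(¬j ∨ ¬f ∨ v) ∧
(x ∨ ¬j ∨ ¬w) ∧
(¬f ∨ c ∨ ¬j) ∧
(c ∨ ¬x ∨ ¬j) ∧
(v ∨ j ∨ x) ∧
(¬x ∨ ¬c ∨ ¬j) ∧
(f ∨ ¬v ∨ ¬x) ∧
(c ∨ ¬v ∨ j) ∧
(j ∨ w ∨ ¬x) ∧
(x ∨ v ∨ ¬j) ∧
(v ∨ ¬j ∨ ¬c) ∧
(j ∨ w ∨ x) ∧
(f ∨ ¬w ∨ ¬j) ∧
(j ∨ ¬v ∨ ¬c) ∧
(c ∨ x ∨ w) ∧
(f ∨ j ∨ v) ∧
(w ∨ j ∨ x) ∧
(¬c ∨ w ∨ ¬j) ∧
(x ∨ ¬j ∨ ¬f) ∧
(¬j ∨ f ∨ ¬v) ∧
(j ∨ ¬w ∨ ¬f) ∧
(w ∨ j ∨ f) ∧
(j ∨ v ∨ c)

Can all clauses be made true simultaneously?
No

No, the formula is not satisfiable.

No assignment of truth values to the variables can make all 26 clauses true simultaneously.

The formula is UNSAT (unsatisfiable).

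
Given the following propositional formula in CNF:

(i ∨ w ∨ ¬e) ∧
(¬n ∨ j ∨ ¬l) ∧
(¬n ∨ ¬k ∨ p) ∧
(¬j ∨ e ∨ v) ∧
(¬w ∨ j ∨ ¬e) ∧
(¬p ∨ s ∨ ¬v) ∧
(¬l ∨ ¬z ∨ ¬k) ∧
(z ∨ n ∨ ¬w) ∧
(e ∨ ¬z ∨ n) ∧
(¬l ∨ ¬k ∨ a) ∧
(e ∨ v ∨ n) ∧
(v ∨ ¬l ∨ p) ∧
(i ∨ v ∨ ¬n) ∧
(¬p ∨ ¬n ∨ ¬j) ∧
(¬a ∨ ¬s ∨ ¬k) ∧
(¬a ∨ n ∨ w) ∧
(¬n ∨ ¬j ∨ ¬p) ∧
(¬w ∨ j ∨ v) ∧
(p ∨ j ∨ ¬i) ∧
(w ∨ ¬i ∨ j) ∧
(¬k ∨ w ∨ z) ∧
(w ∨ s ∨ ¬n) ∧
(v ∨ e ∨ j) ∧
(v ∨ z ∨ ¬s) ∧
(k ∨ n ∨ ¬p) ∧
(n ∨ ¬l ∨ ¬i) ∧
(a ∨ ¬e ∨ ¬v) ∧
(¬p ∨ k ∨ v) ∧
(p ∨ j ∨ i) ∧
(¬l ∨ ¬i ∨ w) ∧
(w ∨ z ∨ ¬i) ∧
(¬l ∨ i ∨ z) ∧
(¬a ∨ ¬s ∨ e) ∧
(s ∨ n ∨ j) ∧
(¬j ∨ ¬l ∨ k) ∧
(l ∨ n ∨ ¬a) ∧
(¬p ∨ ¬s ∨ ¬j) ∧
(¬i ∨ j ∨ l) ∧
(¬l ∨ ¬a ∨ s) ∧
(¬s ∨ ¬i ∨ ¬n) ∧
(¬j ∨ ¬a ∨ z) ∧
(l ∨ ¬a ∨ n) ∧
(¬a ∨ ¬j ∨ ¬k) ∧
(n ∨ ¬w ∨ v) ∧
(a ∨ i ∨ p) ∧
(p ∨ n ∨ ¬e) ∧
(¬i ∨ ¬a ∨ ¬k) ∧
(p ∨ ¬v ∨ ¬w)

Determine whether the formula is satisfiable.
Yes

Yes, the formula is satisfiable.

One satisfying assignment is: i=True, s=False, v=False, e=True, l=False, a=False, k=False, z=False, n=True, j=True, p=False, w=True

Verification: With this assignment, all 48 clauses evaluate to true.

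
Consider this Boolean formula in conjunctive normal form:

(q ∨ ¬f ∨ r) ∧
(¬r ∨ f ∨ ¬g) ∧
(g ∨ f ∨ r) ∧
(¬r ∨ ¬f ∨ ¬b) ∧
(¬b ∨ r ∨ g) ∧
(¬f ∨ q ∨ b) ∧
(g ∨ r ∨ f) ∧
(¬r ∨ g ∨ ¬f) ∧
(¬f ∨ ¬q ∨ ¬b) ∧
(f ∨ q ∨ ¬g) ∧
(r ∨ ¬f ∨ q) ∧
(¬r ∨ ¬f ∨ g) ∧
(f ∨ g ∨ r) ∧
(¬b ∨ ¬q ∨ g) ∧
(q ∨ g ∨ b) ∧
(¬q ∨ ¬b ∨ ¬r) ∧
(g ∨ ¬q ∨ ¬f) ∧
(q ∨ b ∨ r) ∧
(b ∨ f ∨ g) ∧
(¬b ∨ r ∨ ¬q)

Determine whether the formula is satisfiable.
Yes

Yes, the formula is satisfiable.

One satisfying assignment is: q=True, f=False, b=False, r=False, g=True

Verification: With this assignment, all 20 clauses evaluate to true.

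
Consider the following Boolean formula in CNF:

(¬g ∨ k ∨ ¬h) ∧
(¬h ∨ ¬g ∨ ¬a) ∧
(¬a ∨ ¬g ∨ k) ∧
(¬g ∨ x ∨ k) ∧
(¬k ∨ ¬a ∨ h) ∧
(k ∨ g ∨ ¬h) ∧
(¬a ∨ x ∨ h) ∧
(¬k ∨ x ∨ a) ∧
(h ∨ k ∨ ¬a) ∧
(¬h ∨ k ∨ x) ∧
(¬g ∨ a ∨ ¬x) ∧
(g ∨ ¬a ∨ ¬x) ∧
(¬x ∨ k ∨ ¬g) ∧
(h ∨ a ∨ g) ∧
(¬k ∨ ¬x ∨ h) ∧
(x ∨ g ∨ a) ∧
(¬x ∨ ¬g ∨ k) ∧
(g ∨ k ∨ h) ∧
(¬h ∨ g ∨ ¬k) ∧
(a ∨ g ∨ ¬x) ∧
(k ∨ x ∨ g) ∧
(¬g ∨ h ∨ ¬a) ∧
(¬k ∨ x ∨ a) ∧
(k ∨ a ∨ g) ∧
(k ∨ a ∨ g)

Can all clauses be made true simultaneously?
No

No, the formula is not satisfiable.

No assignment of truth values to the variables can make all 25 clauses true simultaneously.

The formula is UNSAT (unsatisfiable).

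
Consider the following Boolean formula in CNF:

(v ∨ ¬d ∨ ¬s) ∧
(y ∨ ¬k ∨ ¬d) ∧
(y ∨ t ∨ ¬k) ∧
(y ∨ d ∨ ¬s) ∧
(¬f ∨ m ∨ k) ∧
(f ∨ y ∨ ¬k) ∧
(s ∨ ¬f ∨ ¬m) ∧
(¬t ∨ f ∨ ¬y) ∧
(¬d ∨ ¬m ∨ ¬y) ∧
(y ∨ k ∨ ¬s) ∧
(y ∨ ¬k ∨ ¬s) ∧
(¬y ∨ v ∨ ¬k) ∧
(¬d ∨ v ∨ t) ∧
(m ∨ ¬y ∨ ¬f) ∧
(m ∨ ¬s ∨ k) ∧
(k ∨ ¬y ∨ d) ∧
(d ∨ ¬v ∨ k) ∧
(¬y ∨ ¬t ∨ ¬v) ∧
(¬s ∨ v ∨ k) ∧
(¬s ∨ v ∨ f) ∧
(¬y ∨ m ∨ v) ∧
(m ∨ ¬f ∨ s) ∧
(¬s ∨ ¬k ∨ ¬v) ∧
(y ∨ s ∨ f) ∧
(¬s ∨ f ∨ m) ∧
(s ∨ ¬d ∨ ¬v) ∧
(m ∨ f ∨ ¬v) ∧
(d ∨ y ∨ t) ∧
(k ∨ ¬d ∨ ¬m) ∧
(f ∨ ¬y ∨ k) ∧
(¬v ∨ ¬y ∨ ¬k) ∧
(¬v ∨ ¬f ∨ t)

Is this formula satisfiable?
No

No, the formula is not satisfiable.

No assignment of truth values to the variables can make all 32 clauses true simultaneously.

The formula is UNSAT (unsatisfiable).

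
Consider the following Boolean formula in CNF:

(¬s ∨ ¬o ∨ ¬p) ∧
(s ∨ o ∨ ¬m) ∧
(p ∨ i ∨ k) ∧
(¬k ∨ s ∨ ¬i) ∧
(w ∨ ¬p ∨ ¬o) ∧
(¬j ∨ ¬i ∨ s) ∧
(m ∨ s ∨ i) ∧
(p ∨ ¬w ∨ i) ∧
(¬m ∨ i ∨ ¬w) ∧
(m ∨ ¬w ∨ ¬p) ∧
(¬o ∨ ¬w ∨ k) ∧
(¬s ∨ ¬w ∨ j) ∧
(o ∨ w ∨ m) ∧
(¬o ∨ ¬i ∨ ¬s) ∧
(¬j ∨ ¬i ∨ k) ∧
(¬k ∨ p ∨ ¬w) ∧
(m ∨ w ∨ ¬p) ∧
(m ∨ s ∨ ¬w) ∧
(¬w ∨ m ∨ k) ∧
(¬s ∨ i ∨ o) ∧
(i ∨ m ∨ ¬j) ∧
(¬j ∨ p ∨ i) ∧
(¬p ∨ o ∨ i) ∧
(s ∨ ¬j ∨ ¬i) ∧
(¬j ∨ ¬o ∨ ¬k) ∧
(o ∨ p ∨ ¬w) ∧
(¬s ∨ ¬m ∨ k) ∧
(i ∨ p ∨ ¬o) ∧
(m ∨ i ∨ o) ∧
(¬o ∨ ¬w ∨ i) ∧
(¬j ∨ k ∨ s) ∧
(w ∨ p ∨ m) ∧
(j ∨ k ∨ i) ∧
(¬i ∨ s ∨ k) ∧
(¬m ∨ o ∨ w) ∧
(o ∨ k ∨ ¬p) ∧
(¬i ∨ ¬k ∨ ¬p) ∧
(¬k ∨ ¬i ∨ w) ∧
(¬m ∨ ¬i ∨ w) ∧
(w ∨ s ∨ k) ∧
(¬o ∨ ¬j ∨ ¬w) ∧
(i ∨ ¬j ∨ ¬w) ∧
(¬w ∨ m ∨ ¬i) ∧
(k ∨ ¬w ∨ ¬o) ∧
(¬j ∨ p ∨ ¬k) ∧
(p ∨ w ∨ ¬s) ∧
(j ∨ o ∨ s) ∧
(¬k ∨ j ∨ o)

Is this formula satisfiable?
No

No, the formula is not satisfiable.

No assignment of truth values to the variables can make all 48 clauses true simultaneously.

The formula is UNSAT (unsatisfiable).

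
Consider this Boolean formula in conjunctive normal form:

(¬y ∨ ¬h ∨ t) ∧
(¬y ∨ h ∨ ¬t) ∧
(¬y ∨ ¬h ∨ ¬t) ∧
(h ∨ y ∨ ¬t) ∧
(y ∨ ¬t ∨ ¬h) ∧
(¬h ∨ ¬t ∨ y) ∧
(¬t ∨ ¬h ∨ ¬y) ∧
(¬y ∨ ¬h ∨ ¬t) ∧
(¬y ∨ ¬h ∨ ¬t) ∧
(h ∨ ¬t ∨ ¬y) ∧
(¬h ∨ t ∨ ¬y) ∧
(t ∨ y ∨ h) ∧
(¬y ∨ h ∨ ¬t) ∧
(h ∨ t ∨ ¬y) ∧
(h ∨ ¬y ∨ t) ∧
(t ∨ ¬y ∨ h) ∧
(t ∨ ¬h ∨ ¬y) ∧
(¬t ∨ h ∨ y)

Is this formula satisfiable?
Yes

Yes, the formula is satisfiable.

One satisfying assignment is: t=False, h=True, y=False

Verification: With this assignment, all 18 clauses evaluate to true.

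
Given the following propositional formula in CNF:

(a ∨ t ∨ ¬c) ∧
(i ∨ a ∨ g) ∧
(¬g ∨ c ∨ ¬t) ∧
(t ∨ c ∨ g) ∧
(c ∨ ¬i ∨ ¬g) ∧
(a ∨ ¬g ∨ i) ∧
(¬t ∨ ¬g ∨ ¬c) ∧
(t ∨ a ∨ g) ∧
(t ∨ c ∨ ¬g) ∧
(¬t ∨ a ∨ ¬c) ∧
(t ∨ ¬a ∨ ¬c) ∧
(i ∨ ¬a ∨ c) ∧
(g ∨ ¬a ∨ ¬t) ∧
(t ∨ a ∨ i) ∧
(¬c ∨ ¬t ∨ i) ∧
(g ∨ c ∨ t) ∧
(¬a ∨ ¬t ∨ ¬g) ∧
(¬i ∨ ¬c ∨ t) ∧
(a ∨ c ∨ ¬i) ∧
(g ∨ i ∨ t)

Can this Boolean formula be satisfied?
No

No, the formula is not satisfiable.

No assignment of truth values to the variables can make all 20 clauses true simultaneously.

The formula is UNSAT (unsatisfiable).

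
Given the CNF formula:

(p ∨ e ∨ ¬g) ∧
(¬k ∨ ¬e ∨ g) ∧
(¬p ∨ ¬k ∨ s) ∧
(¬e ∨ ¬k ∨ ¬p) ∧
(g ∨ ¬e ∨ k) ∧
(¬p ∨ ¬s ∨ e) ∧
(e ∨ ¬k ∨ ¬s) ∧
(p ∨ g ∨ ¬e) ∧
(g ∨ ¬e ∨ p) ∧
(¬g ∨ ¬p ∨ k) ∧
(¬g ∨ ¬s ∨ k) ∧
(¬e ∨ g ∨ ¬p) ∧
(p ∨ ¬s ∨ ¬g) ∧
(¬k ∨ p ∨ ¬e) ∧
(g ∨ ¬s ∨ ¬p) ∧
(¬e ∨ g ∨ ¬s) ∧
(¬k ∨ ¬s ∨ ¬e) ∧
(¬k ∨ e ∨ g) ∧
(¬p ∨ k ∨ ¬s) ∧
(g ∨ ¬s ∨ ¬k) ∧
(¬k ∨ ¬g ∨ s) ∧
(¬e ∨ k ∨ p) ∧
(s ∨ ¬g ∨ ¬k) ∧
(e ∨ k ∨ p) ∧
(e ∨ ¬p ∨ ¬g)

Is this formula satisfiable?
Yes

Yes, the formula is satisfiable.

One satisfying assignment is: e=False, p=True, k=False, g=False, s=False

Verification: With this assignment, all 25 clauses evaluate to true.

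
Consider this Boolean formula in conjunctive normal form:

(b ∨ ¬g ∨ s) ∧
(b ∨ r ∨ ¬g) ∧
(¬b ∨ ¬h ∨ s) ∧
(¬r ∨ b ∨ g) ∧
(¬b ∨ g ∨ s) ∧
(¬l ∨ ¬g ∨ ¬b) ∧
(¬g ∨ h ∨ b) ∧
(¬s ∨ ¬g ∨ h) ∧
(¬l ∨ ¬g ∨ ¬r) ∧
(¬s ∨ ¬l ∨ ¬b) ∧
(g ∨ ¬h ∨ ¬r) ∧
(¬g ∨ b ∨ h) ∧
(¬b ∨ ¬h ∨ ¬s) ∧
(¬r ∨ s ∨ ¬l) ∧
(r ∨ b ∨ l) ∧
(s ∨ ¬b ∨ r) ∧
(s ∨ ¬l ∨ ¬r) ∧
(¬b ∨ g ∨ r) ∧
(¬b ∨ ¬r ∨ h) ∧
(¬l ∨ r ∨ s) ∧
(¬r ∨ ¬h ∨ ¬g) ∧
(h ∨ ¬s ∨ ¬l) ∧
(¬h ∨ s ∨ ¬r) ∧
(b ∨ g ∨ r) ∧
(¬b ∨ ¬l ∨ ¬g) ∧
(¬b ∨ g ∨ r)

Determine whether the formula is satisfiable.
No

No, the formula is not satisfiable.

No assignment of truth values to the variables can make all 26 clauses true simultaneously.

The formula is UNSAT (unsatisfiable).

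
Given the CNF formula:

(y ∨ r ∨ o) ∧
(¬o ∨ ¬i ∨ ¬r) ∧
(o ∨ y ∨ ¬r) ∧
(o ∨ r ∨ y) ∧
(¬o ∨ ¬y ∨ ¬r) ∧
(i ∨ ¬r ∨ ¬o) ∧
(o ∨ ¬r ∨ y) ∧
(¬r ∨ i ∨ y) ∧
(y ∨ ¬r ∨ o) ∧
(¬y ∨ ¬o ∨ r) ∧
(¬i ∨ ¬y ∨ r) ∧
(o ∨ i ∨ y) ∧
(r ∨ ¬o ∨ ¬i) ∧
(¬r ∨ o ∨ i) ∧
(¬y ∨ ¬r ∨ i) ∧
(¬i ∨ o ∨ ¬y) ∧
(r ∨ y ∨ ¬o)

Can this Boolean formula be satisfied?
Yes

Yes, the formula is satisfiable.

One satisfying assignment is: y=True, o=False, i=False, r=False

Verification: With this assignment, all 17 clauses evaluate to true.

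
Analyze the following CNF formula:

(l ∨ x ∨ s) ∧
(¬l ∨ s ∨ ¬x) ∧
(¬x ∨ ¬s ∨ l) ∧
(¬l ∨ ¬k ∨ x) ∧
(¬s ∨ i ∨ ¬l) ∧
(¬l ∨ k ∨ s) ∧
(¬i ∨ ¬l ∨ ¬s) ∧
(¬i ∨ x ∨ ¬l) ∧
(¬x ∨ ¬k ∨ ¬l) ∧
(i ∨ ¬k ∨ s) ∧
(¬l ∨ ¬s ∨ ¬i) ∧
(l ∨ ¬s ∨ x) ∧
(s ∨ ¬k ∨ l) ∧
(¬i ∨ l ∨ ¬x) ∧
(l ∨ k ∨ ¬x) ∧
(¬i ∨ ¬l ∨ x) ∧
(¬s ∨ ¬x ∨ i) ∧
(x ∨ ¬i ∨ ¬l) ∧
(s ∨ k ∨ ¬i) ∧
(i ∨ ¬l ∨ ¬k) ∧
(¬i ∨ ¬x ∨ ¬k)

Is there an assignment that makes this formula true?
No

No, the formula is not satisfiable.

No assignment of truth values to the variables can make all 21 clauses true simultaneously.

The formula is UNSAT (unsatisfiable).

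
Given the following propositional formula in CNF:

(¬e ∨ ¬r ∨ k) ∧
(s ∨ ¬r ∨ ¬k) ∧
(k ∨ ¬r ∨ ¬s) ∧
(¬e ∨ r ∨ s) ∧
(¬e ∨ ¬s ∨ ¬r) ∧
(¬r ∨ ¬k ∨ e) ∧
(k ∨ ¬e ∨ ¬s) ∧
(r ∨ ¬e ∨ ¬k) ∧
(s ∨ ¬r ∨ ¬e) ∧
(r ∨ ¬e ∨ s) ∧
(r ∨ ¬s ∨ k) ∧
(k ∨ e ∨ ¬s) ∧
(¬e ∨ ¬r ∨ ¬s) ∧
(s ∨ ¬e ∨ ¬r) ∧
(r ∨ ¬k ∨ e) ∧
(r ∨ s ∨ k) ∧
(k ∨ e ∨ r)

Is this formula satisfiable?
Yes

Yes, the formula is satisfiable.

One satisfying assignment is: r=True, s=False, e=False, k=False

Verification: With this assignment, all 17 clauses evaluate to true.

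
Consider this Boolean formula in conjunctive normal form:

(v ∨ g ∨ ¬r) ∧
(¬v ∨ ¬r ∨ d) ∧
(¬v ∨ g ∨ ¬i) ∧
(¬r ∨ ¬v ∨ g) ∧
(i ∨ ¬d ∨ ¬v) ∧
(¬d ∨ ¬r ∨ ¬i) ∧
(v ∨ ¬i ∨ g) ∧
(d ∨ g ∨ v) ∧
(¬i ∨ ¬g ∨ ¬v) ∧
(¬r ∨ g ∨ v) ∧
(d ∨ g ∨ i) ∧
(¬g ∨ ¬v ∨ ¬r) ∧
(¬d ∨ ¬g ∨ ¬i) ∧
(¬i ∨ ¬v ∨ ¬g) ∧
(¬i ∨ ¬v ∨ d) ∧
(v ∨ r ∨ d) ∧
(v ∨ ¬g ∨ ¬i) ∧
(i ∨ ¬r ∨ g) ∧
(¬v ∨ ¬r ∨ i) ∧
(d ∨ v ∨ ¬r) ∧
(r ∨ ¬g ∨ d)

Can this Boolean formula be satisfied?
Yes

Yes, the formula is satisfiable.

One satisfying assignment is: i=False, v=False, r=False, d=True, g=False

Verification: With this assignment, all 21 clauses evaluate to true.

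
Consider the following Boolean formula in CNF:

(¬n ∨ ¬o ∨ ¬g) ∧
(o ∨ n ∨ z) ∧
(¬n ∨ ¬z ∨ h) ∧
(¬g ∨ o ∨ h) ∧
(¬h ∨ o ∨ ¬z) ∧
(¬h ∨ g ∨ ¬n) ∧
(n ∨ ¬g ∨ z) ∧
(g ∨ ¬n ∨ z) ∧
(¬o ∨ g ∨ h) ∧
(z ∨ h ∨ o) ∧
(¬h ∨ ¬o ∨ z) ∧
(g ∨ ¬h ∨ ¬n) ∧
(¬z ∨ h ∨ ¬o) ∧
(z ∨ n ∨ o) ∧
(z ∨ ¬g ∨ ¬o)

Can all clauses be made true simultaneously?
Yes

Yes, the formula is satisfiable.

One satisfying assignment is: h=False, z=True, o=False, g=False, n=False

Verification: With this assignment, all 15 clauses evaluate to true.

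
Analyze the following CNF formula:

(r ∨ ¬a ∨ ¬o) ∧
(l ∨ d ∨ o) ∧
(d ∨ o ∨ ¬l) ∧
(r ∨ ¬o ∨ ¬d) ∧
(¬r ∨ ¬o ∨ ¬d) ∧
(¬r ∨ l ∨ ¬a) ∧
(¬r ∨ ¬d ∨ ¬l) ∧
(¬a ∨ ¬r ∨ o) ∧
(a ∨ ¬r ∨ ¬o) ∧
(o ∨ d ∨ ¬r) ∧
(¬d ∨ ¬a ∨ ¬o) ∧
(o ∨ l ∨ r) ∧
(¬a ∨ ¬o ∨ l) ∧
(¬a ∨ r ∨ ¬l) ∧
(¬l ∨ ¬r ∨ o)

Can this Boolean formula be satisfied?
Yes

Yes, the formula is satisfiable.

One satisfying assignment is: o=False, a=False, l=False, r=True, d=True

Verification: With this assignment, all 15 clauses evaluate to true.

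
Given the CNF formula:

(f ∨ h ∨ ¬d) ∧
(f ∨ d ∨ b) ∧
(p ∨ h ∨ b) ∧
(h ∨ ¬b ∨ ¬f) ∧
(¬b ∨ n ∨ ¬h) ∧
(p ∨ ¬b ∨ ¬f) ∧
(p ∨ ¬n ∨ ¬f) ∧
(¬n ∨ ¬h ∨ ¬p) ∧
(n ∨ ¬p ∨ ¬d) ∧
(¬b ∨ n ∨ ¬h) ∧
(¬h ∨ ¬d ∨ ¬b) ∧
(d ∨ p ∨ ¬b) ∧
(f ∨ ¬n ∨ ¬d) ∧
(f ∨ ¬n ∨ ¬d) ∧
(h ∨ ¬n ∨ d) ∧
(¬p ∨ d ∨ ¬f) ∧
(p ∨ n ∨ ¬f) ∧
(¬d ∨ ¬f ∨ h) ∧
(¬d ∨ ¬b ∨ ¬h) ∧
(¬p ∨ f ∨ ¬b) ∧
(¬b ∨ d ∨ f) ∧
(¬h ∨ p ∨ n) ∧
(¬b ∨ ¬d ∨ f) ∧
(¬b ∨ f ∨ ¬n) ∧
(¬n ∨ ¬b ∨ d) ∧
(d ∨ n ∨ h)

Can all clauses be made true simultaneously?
No

No, the formula is not satisfiable.

No assignment of truth values to the variables can make all 26 clauses true simultaneously.

The formula is UNSAT (unsatisfiable).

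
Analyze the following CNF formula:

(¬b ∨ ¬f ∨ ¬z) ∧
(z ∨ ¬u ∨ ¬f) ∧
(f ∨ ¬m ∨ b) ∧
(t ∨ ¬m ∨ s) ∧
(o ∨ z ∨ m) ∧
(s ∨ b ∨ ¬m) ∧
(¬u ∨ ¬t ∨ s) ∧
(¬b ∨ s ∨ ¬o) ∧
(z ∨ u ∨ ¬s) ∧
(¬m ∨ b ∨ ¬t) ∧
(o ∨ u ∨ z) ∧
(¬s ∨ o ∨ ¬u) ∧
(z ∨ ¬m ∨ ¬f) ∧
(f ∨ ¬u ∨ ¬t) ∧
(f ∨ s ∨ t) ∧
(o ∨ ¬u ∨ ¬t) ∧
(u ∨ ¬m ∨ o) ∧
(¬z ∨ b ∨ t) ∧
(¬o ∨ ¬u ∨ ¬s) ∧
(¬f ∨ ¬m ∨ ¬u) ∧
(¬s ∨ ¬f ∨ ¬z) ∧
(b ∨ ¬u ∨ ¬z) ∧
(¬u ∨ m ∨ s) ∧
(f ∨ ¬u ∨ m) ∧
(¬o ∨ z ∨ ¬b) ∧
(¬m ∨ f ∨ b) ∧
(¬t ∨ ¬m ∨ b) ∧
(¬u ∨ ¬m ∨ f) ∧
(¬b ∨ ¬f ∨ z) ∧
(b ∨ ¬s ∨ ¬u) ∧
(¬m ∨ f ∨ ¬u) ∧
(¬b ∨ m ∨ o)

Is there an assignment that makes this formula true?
Yes

Yes, the formula is satisfiable.

One satisfying assignment is: u=False, f=True, b=False, s=False, m=False, o=True, t=False, z=False

Verification: With this assignment, all 32 clauses evaluate to true.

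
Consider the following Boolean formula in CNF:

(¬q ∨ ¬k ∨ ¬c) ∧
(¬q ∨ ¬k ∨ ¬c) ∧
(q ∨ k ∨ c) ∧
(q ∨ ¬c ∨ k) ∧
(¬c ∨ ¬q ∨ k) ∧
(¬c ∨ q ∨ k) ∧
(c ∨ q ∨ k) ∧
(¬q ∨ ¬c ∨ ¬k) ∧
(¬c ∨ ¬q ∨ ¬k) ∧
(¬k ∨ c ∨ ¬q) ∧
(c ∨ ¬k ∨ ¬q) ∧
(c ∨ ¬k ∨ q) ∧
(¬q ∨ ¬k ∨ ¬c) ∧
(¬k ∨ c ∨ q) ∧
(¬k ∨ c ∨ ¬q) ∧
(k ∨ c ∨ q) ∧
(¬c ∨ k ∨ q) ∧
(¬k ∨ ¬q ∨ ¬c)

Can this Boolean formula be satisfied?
Yes

Yes, the formula is satisfiable.

One satisfying assignment is: q=False, k=True, c=True

Verification: With this assignment, all 18 clauses evaluate to true.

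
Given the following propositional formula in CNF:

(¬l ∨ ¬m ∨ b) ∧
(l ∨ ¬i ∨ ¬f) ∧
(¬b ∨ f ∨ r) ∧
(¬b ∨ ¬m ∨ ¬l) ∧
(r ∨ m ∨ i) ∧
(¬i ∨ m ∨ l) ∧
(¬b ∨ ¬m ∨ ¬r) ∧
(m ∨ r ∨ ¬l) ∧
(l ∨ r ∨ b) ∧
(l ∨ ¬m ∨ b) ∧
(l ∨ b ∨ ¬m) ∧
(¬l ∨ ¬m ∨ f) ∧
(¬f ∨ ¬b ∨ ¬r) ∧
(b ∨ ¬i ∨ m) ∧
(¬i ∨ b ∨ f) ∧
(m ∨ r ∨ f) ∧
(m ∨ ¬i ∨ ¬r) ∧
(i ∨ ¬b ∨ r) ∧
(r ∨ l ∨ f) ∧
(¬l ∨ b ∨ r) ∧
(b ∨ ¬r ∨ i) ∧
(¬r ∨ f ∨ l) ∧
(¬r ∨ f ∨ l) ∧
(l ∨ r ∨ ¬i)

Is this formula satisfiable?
Yes

Yes, the formula is satisfiable.

One satisfying assignment is: m=False, r=True, b=True, i=False, f=False, l=True

Verification: With this assignment, all 24 clauses evaluate to true.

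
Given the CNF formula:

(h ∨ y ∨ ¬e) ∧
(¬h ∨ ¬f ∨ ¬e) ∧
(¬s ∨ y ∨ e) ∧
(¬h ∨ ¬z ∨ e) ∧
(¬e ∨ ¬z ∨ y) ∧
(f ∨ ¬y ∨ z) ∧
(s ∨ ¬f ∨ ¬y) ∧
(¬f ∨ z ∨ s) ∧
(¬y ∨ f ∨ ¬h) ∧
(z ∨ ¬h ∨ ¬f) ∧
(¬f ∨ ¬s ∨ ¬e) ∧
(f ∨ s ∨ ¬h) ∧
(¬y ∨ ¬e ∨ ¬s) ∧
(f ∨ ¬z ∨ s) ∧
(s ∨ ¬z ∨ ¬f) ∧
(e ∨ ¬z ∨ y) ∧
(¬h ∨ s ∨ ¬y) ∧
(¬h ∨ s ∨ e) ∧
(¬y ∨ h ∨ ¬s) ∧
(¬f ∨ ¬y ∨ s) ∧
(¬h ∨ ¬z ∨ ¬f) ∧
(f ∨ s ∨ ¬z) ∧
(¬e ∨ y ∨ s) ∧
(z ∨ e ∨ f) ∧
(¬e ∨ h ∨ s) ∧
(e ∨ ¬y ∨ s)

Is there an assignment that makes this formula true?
Yes

Yes, the formula is satisfiable.

One satisfying assignment is: h=True, f=False, e=True, z=False, s=True, y=False

Verification: With this assignment, all 26 clauses evaluate to true.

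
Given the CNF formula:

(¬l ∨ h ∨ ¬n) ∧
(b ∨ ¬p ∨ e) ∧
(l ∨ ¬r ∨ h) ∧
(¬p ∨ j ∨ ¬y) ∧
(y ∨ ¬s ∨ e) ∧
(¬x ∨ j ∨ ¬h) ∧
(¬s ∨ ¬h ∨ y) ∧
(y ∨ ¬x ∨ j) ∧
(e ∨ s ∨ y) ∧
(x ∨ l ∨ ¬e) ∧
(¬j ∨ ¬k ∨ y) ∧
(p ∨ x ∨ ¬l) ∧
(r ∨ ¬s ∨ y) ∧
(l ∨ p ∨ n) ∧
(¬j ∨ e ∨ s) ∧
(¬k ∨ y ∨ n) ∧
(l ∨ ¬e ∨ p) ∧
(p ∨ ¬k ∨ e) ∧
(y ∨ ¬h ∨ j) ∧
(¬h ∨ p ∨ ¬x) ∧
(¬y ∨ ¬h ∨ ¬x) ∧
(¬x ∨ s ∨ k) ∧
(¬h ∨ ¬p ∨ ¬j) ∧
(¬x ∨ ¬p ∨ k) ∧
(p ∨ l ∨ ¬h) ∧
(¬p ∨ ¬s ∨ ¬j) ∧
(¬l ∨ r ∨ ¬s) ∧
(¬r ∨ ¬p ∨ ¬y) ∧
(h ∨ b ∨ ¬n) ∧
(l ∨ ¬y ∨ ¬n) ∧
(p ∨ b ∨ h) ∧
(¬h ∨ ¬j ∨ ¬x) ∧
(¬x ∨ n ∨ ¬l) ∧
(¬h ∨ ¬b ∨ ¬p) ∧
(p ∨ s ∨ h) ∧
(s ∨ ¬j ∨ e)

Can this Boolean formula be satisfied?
Yes

Yes, the formula is satisfiable.

One satisfying assignment is: n=False, x=False, p=True, l=True, e=True, b=False, r=False, k=False, s=False, y=False, h=False, j=False

Verification: With this assignment, all 36 clauses evaluate to true.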